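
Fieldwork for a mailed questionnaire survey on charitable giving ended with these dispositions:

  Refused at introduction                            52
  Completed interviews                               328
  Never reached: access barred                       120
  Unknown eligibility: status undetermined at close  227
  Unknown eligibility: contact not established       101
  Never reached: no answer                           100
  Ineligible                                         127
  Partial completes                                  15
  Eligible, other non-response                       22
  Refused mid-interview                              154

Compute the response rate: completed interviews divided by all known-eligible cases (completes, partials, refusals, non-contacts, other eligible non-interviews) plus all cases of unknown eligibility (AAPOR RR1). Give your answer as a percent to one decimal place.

Declined to participate = 52 + 154 = 206
Non-contacts = 100 + 120 = 220
Eligibility not determined = 101 + 227 = 328
Num = 328
Base = 328 + 15 + 206 + 220 + 22 + 328 = 1119
RR1 = 328 / 1119 = 0.2931

29.3%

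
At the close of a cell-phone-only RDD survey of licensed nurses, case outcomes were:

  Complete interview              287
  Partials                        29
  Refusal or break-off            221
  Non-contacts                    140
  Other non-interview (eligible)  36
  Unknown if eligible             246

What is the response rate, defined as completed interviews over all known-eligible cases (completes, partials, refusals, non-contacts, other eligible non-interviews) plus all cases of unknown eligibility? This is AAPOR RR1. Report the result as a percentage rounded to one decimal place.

Top = 287
Denom = 287 + 29 + 221 + 140 + 36 + 246 = 959
RR1 = 287 / 959 = 0.2993

29.9%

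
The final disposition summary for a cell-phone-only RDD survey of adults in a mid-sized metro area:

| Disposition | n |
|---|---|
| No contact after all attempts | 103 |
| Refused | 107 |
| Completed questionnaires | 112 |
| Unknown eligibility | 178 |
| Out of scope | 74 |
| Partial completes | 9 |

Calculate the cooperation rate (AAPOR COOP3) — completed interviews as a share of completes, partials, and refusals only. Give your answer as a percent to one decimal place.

49.1%

Top = 112
Base = 112 + 9 + 107 = 228
COOP3 = 112 / 228 = 0.4912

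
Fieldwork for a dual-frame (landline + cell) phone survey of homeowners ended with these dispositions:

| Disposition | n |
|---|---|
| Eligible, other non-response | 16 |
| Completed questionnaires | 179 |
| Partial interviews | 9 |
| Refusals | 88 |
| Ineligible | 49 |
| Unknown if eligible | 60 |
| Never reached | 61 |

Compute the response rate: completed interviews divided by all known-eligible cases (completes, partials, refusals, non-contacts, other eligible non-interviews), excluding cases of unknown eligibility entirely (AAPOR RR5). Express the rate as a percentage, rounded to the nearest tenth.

Numerator = 179
Denom = 179 + 9 + 88 + 61 + 16 = 353
RR5 = 179 / 353 = 0.5071

50.7%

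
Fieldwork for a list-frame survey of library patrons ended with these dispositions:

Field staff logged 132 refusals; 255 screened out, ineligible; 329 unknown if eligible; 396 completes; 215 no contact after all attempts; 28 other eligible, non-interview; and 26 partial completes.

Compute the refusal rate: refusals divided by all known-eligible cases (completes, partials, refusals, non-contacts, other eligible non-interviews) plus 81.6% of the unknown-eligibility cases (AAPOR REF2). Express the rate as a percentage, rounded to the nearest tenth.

Top = 132
Known eligible = 396 + 26 + 132 + 215 + 28 = 797
e × U = 0.8160 × 329 = 268.46
Denominator = 797 + 268.46 = 1065.46
REF2 = 132 / 1065.46 = 0.1239

12.4%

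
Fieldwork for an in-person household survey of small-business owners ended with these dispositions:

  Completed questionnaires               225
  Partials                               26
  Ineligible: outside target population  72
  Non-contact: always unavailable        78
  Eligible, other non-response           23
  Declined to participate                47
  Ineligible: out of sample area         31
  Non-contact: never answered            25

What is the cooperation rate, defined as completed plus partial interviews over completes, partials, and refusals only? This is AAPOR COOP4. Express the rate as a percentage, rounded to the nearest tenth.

Non-contacts = 25 + 78 = 103
Screened out, ineligible = 72 + 31 = 103
Numerator → 225 + 26 = 251
Base → 225 + 26 + 47 = 298
COOP4 = 251 / 298 = 0.8423

84.2%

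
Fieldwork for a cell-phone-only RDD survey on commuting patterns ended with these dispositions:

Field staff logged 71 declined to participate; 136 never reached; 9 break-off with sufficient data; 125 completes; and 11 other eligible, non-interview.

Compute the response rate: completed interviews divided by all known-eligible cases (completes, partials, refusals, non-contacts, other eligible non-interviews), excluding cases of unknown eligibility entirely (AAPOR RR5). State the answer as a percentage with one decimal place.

35.5%

Top → 125
Denom → 125 + 9 + 71 + 136 + 11 = 352
RR5 = 125 / 352 = 0.3551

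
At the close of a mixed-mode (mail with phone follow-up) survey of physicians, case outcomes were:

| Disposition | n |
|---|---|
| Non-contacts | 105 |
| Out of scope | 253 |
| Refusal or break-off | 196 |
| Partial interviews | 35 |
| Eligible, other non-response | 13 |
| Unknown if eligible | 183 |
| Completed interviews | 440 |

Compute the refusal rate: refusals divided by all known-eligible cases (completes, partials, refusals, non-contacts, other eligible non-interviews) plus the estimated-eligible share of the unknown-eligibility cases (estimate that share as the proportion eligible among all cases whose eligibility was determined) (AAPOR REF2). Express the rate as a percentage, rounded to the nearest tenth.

Num: 196
Eligible (known): 440 + 35 + 196 + 105 + 13 = 789
e = 789 / (789 + 253) = 789 / 1042 = 0.7572
e × U: 0.7572 × 183 = 138.57
Denominator: 789 + 138.57 = 927.57
REF2 = 196 / 927.57 = 0.2113

21.1%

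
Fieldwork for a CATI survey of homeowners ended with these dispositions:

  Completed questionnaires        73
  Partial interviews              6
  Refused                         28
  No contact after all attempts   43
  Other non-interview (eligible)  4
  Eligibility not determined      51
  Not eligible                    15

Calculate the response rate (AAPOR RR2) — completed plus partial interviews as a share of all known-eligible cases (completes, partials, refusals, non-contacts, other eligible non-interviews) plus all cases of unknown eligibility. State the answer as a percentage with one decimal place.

38.5%

Num → 73 + 6 = 79
Denominator → 73 + 6 + 28 + 43 + 4 + 51 = 205
RR2 = 79 / 205 = 0.3854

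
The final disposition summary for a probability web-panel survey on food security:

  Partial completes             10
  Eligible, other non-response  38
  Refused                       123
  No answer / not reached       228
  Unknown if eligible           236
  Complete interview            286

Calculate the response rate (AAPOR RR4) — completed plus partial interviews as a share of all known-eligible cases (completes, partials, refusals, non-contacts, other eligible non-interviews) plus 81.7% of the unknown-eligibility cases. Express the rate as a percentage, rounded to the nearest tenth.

Numerator → 286 + 10 = 296
Eligible (known) → 286 + 10 + 123 + 228 + 38 = 685
e × U → 0.8170 × 236 = 192.81
Denom → 685 + 192.81 = 877.81
RR4 = 296 / 877.81 = 0.3372

33.7%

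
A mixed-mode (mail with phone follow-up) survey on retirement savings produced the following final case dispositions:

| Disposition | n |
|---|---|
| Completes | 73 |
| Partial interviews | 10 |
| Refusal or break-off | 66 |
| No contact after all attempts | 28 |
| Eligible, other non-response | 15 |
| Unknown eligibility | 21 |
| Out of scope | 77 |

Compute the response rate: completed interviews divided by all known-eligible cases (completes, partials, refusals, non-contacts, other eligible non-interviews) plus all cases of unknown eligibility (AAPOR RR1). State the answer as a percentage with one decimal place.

Numerator = 73
Denominator = 73 + 10 + 66 + 28 + 15 + 21 = 213
RR1 = 73 / 213 = 0.3427

34.3%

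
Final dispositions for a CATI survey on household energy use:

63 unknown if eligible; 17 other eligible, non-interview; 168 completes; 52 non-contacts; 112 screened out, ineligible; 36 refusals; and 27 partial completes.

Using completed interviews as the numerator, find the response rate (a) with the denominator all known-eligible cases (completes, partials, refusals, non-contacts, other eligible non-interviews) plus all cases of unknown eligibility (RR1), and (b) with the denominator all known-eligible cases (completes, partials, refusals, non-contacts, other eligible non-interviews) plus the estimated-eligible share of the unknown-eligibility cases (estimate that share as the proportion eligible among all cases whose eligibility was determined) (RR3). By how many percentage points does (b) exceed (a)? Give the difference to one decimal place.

Num → 168
Denominator → 168 + 27 + 36 + 52 + 17 + 63 = 363
RR1 = 168 / 363 = 0.4628
Known eligible → 168 + 27 + 36 + 52 + 17 = 300
e = 300 / (300 + 112) = 300 / 412 = 0.7282
Eligible share of unknowns → 0.7282 × 63 = 45.88
Denominator → 300 + 45.88 = 345.88
RR3 = 168 / 345.88 = 0.4857
Difference = 48.57 − 46.28 = 2.29 percentage points

2.3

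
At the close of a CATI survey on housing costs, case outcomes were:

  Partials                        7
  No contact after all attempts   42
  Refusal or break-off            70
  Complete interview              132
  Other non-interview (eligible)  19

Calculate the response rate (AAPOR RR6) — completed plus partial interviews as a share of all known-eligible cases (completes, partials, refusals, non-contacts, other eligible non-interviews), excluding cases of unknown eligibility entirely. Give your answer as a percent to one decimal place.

Top: 132 + 7 = 139
Base: 132 + 7 + 70 + 42 + 19 = 270
RR6 = 139 / 270 = 0.5148

51.5%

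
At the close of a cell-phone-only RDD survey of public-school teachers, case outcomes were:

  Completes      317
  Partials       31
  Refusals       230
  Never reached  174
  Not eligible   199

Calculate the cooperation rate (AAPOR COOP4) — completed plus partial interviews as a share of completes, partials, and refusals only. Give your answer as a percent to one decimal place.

Num = 317 + 31 = 348
Denominator = 317 + 31 + 230 = 578
COOP4 = 348 / 578 = 0.6021

60.2%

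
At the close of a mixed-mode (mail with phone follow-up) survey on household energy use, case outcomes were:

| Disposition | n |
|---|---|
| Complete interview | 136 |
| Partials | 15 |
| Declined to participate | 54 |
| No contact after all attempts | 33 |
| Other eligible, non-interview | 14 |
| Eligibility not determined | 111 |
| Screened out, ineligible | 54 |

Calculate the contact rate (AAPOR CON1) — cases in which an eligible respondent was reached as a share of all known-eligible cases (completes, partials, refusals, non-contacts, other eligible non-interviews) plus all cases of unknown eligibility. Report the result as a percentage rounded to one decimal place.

60.3%

Numerator = 136 + 15 + 54 + 14 = 219
Base = 136 + 15 + 54 + 33 + 14 + 111 = 363
CON1 = 219 / 363 = 0.6033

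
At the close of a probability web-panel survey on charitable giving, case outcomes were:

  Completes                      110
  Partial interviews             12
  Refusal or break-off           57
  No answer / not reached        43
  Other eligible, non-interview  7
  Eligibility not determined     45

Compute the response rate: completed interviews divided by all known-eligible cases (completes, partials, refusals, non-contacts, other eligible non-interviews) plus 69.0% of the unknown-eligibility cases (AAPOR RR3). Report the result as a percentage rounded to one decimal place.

42.3%

Num → 110
Determined eligible → 110 + 12 + 57 + 43 + 7 = 229
e × U → 0.6900 × 45 = 31.05
Base → 229 + 31.05 = 260.05
RR3 = 110 / 260.05 = 0.4230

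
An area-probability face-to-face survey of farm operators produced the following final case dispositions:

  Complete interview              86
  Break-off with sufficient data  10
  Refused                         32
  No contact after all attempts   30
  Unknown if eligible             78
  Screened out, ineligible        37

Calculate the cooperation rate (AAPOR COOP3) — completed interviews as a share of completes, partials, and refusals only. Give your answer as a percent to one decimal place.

Top = 86
Base = 86 + 10 + 32 = 128
COOP3 = 86 / 128 = 0.6719

67.2%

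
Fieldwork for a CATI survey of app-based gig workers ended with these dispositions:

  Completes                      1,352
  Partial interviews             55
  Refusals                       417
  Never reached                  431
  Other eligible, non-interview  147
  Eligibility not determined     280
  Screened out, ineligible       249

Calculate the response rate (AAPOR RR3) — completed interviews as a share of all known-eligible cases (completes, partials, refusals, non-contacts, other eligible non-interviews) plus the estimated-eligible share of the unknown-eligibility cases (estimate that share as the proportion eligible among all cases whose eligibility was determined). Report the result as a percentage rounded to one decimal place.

Num → 1352
Determined eligible → 1352 + 55 + 417 + 431 + 147 = 2402
e = 2402 / (2402 + 249) = 2402 / 2651 = 0.9061
e × U → 0.9061 × 280 = 253.71
Denom → 2402 + 253.71 = 2655.71
RR3 = 1352 / 2655.71 = 0.5091

50.9%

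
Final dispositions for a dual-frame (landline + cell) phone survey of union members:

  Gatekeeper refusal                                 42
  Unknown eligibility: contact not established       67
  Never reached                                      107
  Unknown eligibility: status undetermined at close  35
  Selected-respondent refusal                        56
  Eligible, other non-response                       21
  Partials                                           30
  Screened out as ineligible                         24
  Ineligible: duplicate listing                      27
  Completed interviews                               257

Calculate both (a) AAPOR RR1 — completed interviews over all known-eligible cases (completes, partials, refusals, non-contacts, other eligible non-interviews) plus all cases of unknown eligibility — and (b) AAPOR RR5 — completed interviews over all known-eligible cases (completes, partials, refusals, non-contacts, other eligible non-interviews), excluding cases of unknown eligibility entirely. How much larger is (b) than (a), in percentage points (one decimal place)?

8.3

Refused = 42 + 56 = 98
Unknown if eligible = 67 + 35 = 102
Ineligible = 24 + 27 = 51
Top → 257
Denominator → 257 + 30 + 98 + 107 + 21 + 102 = 615
RR1 = 257 / 615 = 0.4179
Denominator → 257 + 30 + 98 + 107 + 21 = 513
RR5 = 257 / 513 = 0.5010
Difference = 50.10 − 41.79 = 8.31 percentage points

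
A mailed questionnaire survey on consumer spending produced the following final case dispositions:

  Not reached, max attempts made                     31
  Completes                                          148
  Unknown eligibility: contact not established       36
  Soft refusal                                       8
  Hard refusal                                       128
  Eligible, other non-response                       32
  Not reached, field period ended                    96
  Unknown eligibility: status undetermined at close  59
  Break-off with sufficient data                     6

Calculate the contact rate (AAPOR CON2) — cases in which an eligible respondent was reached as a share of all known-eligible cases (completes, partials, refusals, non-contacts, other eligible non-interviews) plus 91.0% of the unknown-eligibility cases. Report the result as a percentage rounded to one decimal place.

Refusals = 128 + 8 = 136
Non-contacts = 96 + 31 = 127
Undetermined eligibility = 36 + 59 = 95
Numerator = 148 + 6 + 136 + 32 = 322
Eligible (known) = 148 + 6 + 136 + 127 + 32 = 449
Eligible share of unknowns = 0.9100 × 95 = 86.45
Base = 449 + 86.45 = 535.45
CON2 = 322 / 535.45 = 0.6014

60.1%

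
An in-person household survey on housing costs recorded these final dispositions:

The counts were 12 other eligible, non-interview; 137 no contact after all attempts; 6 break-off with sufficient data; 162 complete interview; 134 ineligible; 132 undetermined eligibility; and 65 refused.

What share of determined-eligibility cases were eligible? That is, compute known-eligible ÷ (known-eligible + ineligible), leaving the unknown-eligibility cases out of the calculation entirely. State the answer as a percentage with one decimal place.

Determined eligible → 162 + 6 + 65 + 137 + 12 = 382
e = 382 / (382 + 134) = 382 / 516 = 0.7403

74.0%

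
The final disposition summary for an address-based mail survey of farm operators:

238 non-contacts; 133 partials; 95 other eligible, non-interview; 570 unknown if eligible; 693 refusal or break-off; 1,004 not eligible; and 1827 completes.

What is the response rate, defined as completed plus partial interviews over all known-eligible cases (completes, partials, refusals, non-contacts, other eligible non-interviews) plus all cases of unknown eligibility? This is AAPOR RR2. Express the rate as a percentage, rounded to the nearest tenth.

Top: 1827 + 133 = 1960
Base: 1827 + 133 + 693 + 238 + 95 + 570 = 3556
RR2 = 1960 / 3556 = 0.5512

55.1%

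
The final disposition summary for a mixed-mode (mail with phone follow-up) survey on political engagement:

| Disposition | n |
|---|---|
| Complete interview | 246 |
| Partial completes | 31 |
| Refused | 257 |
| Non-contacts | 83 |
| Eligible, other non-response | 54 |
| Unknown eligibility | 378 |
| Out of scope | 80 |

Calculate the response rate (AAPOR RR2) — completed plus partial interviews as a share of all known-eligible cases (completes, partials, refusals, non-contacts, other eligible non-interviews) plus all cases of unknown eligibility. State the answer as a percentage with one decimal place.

Numerator → 246 + 31 = 277
Denominator → 246 + 31 + 257 + 83 + 54 + 378 = 1049
RR2 = 277 / 1049 = 0.2641

26.4%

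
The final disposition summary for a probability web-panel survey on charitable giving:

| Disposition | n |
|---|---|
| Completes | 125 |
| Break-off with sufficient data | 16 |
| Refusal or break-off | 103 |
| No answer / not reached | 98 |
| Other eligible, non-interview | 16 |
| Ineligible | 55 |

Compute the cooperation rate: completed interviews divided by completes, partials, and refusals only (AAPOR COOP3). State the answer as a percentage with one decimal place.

Numerator → 125
Denom → 125 + 16 + 103 = 244
COOP3 = 125 / 244 = 0.5123

51.2%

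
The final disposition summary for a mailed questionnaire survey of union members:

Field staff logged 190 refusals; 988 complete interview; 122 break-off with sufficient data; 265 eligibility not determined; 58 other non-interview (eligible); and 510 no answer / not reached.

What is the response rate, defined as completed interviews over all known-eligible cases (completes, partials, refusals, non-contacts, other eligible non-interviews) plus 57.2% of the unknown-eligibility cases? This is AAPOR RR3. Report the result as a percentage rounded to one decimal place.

Top → 988
Eligible (known) → 988 + 122 + 190 + 510 + 58 = 1868
Eligible share of unknowns → 0.5720 × 265 = 151.58
Base → 1868 + 151.58 = 2019.58
RR3 = 988 / 2019.58 = 0.4892

48.9%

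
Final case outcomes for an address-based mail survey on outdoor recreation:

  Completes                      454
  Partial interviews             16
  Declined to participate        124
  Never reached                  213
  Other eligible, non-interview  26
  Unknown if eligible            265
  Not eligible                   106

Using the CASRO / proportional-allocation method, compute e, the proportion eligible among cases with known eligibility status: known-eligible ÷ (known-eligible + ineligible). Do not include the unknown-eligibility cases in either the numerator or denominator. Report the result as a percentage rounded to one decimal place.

88.7%

Determined eligible → 454 + 16 + 124 + 213 + 26 = 833
e = 833 / (833 + 106) = 833 / 939 = 0.8871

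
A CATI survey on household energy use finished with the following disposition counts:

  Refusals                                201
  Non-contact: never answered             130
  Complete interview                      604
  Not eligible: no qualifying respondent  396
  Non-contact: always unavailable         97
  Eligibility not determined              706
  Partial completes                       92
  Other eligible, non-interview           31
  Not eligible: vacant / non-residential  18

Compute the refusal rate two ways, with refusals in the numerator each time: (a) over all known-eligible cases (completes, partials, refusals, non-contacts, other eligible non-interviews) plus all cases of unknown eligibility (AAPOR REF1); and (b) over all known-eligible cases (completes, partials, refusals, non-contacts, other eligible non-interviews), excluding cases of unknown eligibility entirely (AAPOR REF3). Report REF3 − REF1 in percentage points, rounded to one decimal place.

Non-contacts = 130 + 97 = 227
Screened out, ineligible = 396 + 18 = 414
Numerator: 201
Denominator: 604 + 92 + 201 + 227 + 31 + 706 = 1861
REF1 = 201 / 1861 = 0.1080
Denominator: 604 + 92 + 201 + 227 + 31 = 1155
REF3 = 201 / 1155 = 0.1740
Difference = 17.40 − 10.80 = 6.60 percentage points

6.6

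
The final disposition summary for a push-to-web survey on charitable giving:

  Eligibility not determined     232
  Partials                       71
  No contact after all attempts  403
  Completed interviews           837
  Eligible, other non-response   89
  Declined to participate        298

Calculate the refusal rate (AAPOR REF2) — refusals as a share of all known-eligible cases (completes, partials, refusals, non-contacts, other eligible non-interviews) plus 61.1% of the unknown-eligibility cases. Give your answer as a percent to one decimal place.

Top = 298
Known eligible = 837 + 71 + 298 + 403 + 89 = 1698
Estimated eligible among unknowns = 0.6110 × 232 = 141.75
Base = 1698 + 141.75 = 1839.75
REF2 = 298 / 1839.75 = 0.1620

16.2%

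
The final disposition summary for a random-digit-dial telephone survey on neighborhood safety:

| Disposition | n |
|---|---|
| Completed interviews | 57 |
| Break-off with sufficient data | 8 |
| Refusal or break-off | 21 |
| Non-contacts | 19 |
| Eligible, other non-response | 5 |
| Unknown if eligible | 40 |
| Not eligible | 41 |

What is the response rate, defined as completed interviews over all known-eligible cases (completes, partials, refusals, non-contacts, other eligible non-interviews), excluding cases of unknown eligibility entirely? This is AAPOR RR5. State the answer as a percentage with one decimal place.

Num: 57
Denominator: 57 + 8 + 21 + 19 + 5 = 110
RR5 = 57 / 110 = 0.5182

51.8%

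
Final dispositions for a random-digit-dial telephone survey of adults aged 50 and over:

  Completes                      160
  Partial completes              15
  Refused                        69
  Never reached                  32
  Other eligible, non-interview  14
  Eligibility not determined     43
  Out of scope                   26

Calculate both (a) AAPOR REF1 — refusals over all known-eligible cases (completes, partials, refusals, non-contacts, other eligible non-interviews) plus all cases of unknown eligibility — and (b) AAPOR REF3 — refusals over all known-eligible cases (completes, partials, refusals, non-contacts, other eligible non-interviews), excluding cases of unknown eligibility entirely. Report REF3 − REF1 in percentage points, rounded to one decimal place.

3.1

Num = 69
Denom = 160 + 15 + 69 + 32 + 14 + 43 = 333
REF1 = 69 / 333 = 0.2072
Denom = 160 + 15 + 69 + 32 + 14 = 290
REF3 = 69 / 290 = 0.2379
Difference = 23.79 − 20.72 = 3.07 percentage points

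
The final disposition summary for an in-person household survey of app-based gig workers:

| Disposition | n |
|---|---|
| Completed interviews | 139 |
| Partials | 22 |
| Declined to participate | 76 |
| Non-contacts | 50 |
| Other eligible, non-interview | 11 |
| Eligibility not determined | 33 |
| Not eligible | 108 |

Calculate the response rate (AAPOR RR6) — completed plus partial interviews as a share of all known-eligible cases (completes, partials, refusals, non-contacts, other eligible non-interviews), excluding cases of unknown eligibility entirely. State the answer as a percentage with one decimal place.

54.0%

Numerator: 139 + 22 = 161
Denominator: 139 + 22 + 76 + 50 + 11 = 298
RR6 = 161 / 298 = 0.5403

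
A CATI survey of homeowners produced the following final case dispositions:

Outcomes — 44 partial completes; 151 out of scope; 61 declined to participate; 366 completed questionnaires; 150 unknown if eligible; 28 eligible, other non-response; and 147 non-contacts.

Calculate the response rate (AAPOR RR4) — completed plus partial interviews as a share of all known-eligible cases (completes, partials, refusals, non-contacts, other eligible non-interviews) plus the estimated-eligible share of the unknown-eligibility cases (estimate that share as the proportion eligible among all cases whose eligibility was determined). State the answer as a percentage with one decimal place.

53.4%

Top → 366 + 44 = 410
Known eligible → 366 + 44 + 61 + 147 + 28 = 646
e = 646 / (646 + 151) = 646 / 797 = 0.8105
Eligible share of unknowns → 0.8105 × 150 = 121.58
Base → 646 + 121.58 = 767.58
RR4 = 410 / 767.58 = 0.5341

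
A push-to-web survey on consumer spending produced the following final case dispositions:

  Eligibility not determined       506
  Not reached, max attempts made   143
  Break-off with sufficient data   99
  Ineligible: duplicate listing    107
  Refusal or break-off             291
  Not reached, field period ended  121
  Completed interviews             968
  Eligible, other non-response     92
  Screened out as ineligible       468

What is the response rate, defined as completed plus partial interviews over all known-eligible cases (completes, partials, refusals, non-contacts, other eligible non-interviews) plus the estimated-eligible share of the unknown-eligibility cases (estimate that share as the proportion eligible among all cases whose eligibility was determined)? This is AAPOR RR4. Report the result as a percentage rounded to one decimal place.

51.0%

No contact after all attempts = 121 + 143 = 264
Screened out, ineligible = 468 + 107 = 575
Top → 968 + 99 = 1067
Known eligible → 968 + 99 + 291 + 264 + 92 = 1714
e = 1714 / (1714 + 575) = 1714 / 2289 = 0.7488
Estimated eligible among unknowns → 0.7488 × 506 = 378.89
Denominator → 1714 + 378.89 = 2092.89
RR4 = 1067 / 2092.89 = 0.5098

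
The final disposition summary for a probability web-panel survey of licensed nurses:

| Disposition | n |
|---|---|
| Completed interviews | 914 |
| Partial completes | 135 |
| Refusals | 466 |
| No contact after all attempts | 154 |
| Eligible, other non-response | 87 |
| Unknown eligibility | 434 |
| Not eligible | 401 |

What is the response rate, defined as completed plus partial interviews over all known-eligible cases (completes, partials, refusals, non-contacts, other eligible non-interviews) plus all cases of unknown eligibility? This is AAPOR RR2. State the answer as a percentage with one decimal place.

Num → 914 + 135 = 1049
Denom → 914 + 135 + 466 + 154 + 87 + 434 = 2190
RR2 = 1049 / 2190 = 0.4790

47.9%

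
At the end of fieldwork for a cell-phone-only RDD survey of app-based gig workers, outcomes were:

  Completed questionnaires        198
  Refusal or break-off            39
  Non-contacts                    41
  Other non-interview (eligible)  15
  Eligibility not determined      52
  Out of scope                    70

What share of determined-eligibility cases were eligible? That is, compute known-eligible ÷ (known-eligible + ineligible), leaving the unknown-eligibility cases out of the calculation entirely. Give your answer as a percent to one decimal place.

Determined eligible: 198 + 39 + 41 + 15 = 293
e = 293 / (293 + 70) = 293 / 363 = 0.8072

80.7%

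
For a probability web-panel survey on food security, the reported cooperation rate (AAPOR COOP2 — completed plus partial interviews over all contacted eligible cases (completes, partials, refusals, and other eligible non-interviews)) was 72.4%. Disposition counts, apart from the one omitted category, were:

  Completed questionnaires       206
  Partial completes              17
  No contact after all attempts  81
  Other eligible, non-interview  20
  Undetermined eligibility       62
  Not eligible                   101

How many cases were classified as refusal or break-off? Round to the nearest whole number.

65

Num = 206 + 17 = 223
COOP2 = 223 / D = 0.724
D = 223 / 0.724 = 308.0
Rest of base = 243
refusal or break-off = 308.0 − 243 ≈ 65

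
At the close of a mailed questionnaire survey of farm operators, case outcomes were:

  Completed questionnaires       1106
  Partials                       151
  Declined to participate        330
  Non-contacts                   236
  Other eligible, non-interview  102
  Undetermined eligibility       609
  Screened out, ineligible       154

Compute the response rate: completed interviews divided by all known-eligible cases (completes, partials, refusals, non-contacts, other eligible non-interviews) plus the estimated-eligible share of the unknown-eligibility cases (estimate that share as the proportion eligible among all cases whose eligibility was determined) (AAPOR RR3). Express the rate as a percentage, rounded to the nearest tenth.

Top: 1106
Known eligible: 1106 + 151 + 330 + 236 + 102 = 1925
e = 1925 / (1925 + 154) = 1925 / 2079 = 0.9259
e × U: 0.9259 × 609 = 563.87
Denom: 1925 + 563.87 = 2488.87
RR3 = 1106 / 2488.87 = 0.4444

44.4%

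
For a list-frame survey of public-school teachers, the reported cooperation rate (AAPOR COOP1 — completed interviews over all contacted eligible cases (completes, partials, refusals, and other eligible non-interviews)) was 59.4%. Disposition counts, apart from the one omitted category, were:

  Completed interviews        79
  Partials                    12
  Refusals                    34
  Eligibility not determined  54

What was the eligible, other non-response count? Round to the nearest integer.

COOP1 = 79 / D = 0.594
D = 79 / 0.594 = 133.0
Other denominator terms total 125
eligible, other non-response = 133.0 − 125 ≈ 8

8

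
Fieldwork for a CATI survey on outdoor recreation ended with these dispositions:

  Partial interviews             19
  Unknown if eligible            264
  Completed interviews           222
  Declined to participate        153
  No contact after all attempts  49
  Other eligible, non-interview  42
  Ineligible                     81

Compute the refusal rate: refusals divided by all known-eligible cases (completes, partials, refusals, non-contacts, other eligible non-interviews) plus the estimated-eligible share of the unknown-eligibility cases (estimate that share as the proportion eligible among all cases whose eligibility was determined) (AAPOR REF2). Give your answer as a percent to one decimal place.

21.5%

Top → 153
Known eligible → 222 + 19 + 153 + 49 + 42 = 485
e = 485 / (485 + 81) = 485 / 566 = 0.8569
Eligible share of unknowns → 0.8569 × 264 = 226.22
Denom → 485 + 226.22 = 711.22
REF2 = 153 / 711.22 = 0.2151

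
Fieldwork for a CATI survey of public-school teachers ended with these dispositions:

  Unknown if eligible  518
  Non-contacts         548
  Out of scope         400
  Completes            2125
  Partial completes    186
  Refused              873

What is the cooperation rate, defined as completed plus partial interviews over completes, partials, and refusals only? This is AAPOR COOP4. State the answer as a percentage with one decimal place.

72.6%

Numerator: 2125 + 186 = 2311
Denominator: 2125 + 186 + 873 = 3184
COOP4 = 2311 / 3184 = 0.7258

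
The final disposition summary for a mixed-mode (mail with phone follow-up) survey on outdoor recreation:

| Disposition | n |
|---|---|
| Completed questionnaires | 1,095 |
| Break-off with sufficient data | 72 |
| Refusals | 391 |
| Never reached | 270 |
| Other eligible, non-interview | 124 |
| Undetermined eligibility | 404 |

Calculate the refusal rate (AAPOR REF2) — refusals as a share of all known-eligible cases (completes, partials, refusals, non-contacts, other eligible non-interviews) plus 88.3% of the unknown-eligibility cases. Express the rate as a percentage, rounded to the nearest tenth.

Top = 391
Determined eligible = 1095 + 72 + 391 + 270 + 124 = 1952
Estimated eligible among unknowns = 0.8830 × 404 = 356.73
Base = 1952 + 356.73 = 2308.73
REF2 = 391 / 2308.73 = 0.1694

16.9%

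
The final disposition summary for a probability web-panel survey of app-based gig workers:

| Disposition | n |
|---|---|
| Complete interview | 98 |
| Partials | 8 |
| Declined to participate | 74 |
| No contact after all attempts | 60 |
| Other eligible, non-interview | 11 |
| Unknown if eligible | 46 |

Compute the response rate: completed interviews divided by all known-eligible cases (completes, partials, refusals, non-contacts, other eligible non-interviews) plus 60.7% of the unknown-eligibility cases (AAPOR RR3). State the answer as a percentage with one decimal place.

Num → 98
Determined eligible → 98 + 8 + 74 + 60 + 11 = 251
Estimated eligible among unknowns → 0.6070 × 46 = 27.92
Denominator → 251 + 27.92 = 278.92
RR3 = 98 / 278.92 = 0.3514

35.1%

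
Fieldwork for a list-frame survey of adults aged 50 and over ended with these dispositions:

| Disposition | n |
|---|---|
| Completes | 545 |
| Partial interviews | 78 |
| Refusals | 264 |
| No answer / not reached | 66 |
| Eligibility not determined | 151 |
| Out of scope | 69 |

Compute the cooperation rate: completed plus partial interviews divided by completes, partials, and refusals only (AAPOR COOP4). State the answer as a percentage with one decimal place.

70.2%

Num → 545 + 78 = 623
Denom → 545 + 78 + 264 = 887
COOP4 = 623 / 887 = 0.7024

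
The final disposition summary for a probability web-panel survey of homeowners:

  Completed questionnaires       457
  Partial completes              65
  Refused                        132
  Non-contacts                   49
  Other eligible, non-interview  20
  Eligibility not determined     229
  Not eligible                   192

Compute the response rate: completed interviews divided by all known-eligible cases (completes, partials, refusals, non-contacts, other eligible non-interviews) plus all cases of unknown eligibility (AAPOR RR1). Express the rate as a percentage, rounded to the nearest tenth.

Top = 457
Base = 457 + 65 + 132 + 49 + 20 + 229 = 952
RR1 = 457 / 952 = 0.4800

48.0%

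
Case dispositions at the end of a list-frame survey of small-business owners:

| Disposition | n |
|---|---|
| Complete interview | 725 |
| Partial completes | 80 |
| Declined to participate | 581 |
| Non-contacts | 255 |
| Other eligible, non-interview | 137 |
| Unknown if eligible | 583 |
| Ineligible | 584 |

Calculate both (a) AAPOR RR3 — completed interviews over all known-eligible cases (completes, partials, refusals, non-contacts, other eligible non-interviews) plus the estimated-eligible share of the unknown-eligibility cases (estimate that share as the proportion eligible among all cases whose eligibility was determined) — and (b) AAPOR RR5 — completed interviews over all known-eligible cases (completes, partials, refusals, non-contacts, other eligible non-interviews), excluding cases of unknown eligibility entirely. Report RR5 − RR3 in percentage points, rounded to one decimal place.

Numerator: 725
Eligible (known): 725 + 80 + 581 + 255 + 137 = 1778
e = 1778 / (1778 + 584) = 1778 / 2362 = 0.7528
Eligible share of unknowns: 0.7528 × 583 = 438.88
Denom: 1778 + 438.88 = 2216.88
RR3 = 725 / 2216.88 = 0.3270
Denom: 725 + 80 + 581 + 255 + 137 = 1778
RR5 = 725 / 1778 = 0.4078
Difference = 40.78 − 32.70 = 8.08 percentage points

8.1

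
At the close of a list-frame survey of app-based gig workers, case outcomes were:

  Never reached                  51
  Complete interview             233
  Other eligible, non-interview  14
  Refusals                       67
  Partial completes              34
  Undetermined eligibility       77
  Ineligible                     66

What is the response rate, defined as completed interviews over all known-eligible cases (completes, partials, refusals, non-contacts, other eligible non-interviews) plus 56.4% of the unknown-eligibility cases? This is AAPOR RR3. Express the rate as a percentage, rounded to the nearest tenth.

52.7%

Top → 233
Known eligible → 233 + 34 + 67 + 51 + 14 = 399
Estimated eligible among unknowns → 0.5640 × 77 = 43.43
Denom → 399 + 43.43 = 442.43
RR3 = 233 / 442.43 = 0.5266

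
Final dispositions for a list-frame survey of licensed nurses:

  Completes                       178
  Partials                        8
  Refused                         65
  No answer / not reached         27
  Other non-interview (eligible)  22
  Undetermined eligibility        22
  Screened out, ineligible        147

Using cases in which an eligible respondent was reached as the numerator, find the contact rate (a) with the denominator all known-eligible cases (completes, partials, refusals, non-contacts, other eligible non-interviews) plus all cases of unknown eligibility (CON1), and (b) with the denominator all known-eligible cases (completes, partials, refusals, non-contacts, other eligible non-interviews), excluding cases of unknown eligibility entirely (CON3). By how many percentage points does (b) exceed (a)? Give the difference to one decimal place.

6.2

Top → 178 + 8 + 65 + 22 = 273
Denominator → 178 + 8 + 65 + 27 + 22 + 22 = 322
CON1 = 273 / 322 = 0.8478
Denominator → 178 + 8 + 65 + 27 + 22 = 300
CON3 = 273 / 300 = 0.9100
Difference = 91.00 − 84.78 = 6.22 percentage points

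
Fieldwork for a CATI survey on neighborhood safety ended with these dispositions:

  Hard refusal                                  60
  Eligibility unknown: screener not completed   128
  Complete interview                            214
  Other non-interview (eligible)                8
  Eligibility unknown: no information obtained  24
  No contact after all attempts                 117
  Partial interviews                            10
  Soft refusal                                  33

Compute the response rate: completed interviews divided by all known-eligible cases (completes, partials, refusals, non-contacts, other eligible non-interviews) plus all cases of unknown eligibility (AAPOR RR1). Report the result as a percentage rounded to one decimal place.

36.0%

Refused = 60 + 33 = 93
Unknown if eligible = 128 + 24 = 152
Num: 214
Denominator: 214 + 10 + 93 + 117 + 8 + 152 = 594
RR1 = 214 / 594 = 0.3603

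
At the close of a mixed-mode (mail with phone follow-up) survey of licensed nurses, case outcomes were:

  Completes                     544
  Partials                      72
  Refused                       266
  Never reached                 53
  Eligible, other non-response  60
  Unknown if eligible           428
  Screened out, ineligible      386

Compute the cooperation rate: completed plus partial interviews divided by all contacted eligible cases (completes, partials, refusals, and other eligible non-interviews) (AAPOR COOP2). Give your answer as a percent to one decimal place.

Top → 544 + 72 = 616
Denominator → 544 + 72 + 266 + 60 = 942
COOP2 = 616 / 942 = 0.6539

65.4%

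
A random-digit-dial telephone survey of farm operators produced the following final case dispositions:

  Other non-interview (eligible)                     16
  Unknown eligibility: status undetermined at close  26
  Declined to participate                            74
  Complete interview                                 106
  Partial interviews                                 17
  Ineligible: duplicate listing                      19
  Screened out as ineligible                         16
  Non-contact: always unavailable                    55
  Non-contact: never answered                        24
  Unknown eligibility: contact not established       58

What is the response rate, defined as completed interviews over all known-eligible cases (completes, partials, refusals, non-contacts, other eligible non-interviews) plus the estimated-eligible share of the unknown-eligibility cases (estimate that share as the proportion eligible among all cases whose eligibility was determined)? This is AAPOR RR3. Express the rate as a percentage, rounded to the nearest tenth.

Never reached = 24 + 55 = 79
Undetermined eligibility = 58 + 26 = 84
Not eligible = 16 + 19 = 35
Num → 106
Determined eligible → 106 + 17 + 74 + 79 + 16 = 292
e = 292 / (292 + 35) = 292 / 327 = 0.8930
Eligible share of unknowns → 0.8930 × 84 = 75.01
Denom → 292 + 75.01 = 367.01
RR3 = 106 / 367.01 = 0.2888

28.9%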